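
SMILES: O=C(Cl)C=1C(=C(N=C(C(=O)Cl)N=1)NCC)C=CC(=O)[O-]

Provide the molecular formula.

Heavy atoms from the SMILES: 11 C, 2 Cl, 3 N, 4 O.
Implicit hydrogens by atom environment:
  4 × C (aromatic): no H
  3 × C: no H
  3 × O: no H
  2 × C: 1 H each → 2
  2 × Cl: no H
  2 × N (aromatic): no H
  1 × C: 3 H
  1 × C: 2 H
  1 × N: 1 H
  1 × O (charge -1): no H
  Total hydrogens = 8.
Net charge -1.
Molecular formula: C11H8Cl2N3O4-

C11H8Cl2N3O4-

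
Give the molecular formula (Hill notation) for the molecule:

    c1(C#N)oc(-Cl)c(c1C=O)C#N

Heavy atoms from the SMILES: 7 C, 1 Cl, 2 N, 2 O.
Implicit hydrogens by atom environment:
  4 × C (aromatic): no H
  2 × C: no H
  2 × N: no H
  1 × C: 1 H
  1 × Cl: no H
  1 × O (aromatic): no H
  1 × O: no H
  Total hydrogens = 1.
Molecular formula: C7HClN2O2

C7HClN2O2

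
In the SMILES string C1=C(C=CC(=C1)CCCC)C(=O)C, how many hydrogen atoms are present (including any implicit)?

Hydrogens are implicit in SMILES; fill each atom to its normal valence:
  4 × C (aromatic): 1 H each → 4
  3 × C: 2 H each → 6
  2 × C: 3 H each → 6
  2 × C (aromatic): no H
  1 × C: no H
  1 × O: no H
  Total hydrogens = 16.

16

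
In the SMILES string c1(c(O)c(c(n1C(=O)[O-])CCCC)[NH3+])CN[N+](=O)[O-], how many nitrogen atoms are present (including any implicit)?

The symbol for nitrogen appears 4 times in the SMILES.

4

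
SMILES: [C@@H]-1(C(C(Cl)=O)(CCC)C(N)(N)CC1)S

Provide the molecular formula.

Heavy atoms from the SMILES: 9 C, 1 Cl, 2 N, 1 O, 1 S.
Implicit hydrogens by atom environment:
  4 × C: 2 H each → 8
  3 × C: no H
  2 × N: 2 H each → 4
  1 × C: 3 H
  1 × C: 1 H
  1 × Cl: no H
  1 × O: no H
  1 × S: 1 H
  Total hydrogens = 17.
Molecular formula: C9H17ClN2OS

C9H17ClN2OS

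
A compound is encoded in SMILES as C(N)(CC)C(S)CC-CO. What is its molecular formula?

Heavy atoms from the SMILES: 7 C, 1 N, 1 O, 1 S.
Implicit hydrogens by atom environment:
  4 × C: 2 H each → 8
  2 × C: 1 H each → 2
  1 × C: 3 H
  1 × N: 2 H
  1 × O: 1 H
  1 × S: 1 H
  Total hydrogens = 17.
Molecular formula: C7H17NOS

C7H17NOS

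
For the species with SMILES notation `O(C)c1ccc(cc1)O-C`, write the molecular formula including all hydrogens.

C8H10O2

Heavy atoms from the SMILES: 8 C, 2 O.
Implicit hydrogens by atom environment:
  4 × C (aromatic): 1 H each → 4
  2 × C: 3 H each → 6
  2 × C (aromatic): no H
  2 × O: no H
  Total hydrogens = 10.
Molecular formula: C8H10O2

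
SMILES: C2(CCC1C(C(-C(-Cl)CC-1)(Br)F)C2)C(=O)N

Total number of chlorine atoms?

1

The symbol for chlorine appears 1 time in the SMILES.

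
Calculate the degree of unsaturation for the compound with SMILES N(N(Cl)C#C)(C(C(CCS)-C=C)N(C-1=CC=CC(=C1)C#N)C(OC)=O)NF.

Molecular formula from the SMILES: C17H19ClFN5O2S.
DoU = (2C + 2 + N − H − X)/2 = (2·17 + 2 + 5 − 19 − 2)/2 = 20/2 = 10.
(Structurally: 1 ring(s) + 9 π bond(s) = 10.)

10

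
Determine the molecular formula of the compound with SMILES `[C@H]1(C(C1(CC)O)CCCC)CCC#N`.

C12H21NO

Heavy atoms from the SMILES: 12 C, 1 N, 1 O.
Implicit hydrogens by atom environment:
  6 × C: 2 H each → 12
  2 × C: 3 H each → 6
  2 × C: 1 H each → 2
  2 × C: no H
  1 × N: no H
  1 × O: 1 H
  Total hydrogens = 21.
Molecular formula: C12H21NO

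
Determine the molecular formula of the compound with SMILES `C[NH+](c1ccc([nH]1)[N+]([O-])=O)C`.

C6H10N3O2+

Heavy atoms from the SMILES: 6 C, 3 N, 2 O.
Implicit hydrogens by atom environment:
  2 × C: 3 H each → 6
  2 × C (aromatic): 1 H each → 2
  2 × C (aromatic): no H
  1 × N (aromatic): 1 H
  1 × N (charge +1): 1 H
  1 × N (charge +1): no H
  1 × O: no H
  1 × O (charge -1): no H
  Total hydrogens = 10.
Net charge +1.
Molecular formula: C6H10N3O2+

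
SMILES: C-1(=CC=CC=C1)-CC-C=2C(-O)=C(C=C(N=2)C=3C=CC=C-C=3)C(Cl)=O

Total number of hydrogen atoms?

16

Hydrogens are implicit in SMILES; fill each atom to its normal valence:
  11 × C (aromatic): 1 H each → 11
  6 × C (aromatic): no H
  2 × C: 2 H each → 4
  1 × C: no H
  1 × Cl: no H
  1 × N (aromatic): no H
  1 × O: 1 H
  1 × O: no H
  Total hydrogens = 16.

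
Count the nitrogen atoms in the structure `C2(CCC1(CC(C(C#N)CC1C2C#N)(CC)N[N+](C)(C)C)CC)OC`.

4

The symbol for nitrogen appears 4 times in the SMILES.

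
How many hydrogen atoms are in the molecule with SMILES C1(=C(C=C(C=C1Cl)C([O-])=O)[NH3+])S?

6

Hydrogens are implicit in SMILES; fill each atom to its normal valence:
  4 × C (aromatic): no H
  2 × C (aromatic): 1 H each → 2
  1 × C: no H
  1 × Cl: no H
  1 × N (charge +1): 3 H
  1 × O: no H
  1 × O (charge -1): no H
  1 × S: 1 H
  Total hydrogens = 6.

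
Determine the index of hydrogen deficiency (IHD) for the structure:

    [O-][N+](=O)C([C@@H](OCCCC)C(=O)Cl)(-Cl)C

Molecular formula from the SMILES: C8H13Cl2NO4.
DoU = (2C + 2 + N − H − X)/2 = (2·8 + 2 + 1 − 13 − 2)/2 = 4/2 = 2.
(Structurally: 0 ring(s) + 2 π bond(s) = 2.)

2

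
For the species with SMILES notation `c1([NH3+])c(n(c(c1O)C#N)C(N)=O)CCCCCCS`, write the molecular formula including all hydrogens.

C12H19N4O2S+

Heavy atoms from the SMILES: 12 C, 4 N, 2 O, 1 S.
Implicit hydrogens by atom environment:
  6 × C: 2 H each → 12
  4 × C (aromatic): no H
  2 × C: no H
  1 × N (charge +1): 3 H
  1 × N: 2 H
  1 × N (aromatic): no H
  1 × N: no H
  1 × O: 1 H
  1 × O: no H
  1 × S: 1 H
  Total hydrogens = 19.
Net charge +1.
Molecular formula: C12H19N4O2S+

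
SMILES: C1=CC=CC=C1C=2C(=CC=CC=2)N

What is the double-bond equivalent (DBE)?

8

Molecular formula from the SMILES: C12H11N.
DoU = (2C + 2 + N − H − X)/2 = (2·12 + 2 + 1 − 11 − 0)/2 = 16/2 = 8.
(Structurally: 2 ring(s) + 6 π bond(s) = 8.)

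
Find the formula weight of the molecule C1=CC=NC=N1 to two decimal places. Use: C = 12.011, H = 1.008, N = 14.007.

Molecular formula: C4H4N2.
M = 4×12.011 + 4×1.008 + 2×14.007 = 80.09 g/mol.

80.09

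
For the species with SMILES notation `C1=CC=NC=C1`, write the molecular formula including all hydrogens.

Heavy atoms from the SMILES: 5 C, 1 N.
Implicit hydrogens by atom environment:
  5 × C (aromatic): 1 H each → 5
  1 × N (aromatic): no H
  Total hydrogens = 5.
Molecular formula: C5H5N

C5H5N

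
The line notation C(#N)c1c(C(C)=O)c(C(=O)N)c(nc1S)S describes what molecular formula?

C9H7N3O2S2

Heavy atoms from the SMILES: 9 C, 3 N, 2 O, 2 S.
Implicit hydrogens by atom environment:
  5 × C (aromatic): no H
  3 × C: no H
  2 × O: no H
  2 × S: 1 H each → 2
  1 × C: 3 H
  1 × N: 2 H
  1 × N (aromatic): no H
  1 × N: no H
  Total hydrogens = 7.
Molecular formula: C9H7N3O2S2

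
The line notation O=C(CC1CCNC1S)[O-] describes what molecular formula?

C6H10NO2S-

Heavy atoms from the SMILES: 6 C, 1 N, 2 O, 1 S.
Implicit hydrogens by atom environment:
  3 × C: 2 H each → 6
  2 × C: 1 H each → 2
  1 × C: no H
  1 × N: 1 H
  1 × O: no H
  1 × O (charge -1): no H
  1 × S: 1 H
  Total hydrogens = 10.
Net charge -1.
Molecular formula: C6H10NO2S-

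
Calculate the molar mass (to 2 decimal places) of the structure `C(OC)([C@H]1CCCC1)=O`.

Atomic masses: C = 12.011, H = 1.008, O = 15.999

Molecular formula: C7H12O2.
M = 7×12.011 + 12×1.008 + 2×15.999 = 128.17 g/mol.

128.17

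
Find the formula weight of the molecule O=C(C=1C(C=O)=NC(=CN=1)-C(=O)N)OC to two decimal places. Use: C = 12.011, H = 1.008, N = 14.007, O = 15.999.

Molecular formula: C8H7N3O4.
M = 8×12.011 + 7×1.008 + 3×14.007 + 4×15.999 = 209.16 g/mol.

209.16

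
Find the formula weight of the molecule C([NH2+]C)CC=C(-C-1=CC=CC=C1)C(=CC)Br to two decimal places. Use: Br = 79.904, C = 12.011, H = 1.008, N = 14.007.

Molecular formula: C14H19BrN+.
M = 1×79.904 + 14×12.011 + 19×1.008 + 1×14.007 = 281.22 g/mol.

281.22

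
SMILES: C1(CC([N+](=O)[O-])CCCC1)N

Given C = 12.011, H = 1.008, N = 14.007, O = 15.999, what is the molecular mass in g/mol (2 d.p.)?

158.20

Molecular formula: C7H14N2O2.
M = 7×12.011 + 14×1.008 + 2×14.007 + 2×15.999 = 158.20 g/mol.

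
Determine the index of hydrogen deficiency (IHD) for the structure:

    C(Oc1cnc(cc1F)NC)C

4

Molecular formula from the SMILES: C8H11FN2O.
DoU = (2C + 2 + N − H − X)/2 = (2·8 + 2 + 2 − 11 − 1)/2 = 8/2 = 4.
(Structurally: 1 ring(s) + 3 π bond(s) = 4.)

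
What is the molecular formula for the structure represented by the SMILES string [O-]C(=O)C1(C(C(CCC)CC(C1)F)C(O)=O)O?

Heavy atoms from the SMILES: 11 C, 1 F, 5 O.
Implicit hydrogens by atom environment:
  4 × C: 2 H each → 8
  3 × C: 1 H each → 3
  3 × C: no H
  2 × O: 1 H each → 2
  2 × O: no H
  1 × C: 3 H
  1 × F: no H
  1 × O (charge -1): no H
  Total hydrogens = 16.
Net charge -1.
Molecular formula: C11H16FO5-

C11H16FO5-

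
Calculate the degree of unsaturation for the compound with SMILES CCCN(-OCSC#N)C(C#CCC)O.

4

Molecular formula from the SMILES: C10H16N2O2S.
DoU = (2C + 2 + N − H − X)/2 = (2·10 + 2 + 2 − 16 − 0)/2 = 8/2 = 4.
(Structurally: 0 ring(s) + 4 π bond(s) = 4.)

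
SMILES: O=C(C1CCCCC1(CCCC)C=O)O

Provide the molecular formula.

C12H20O3

Heavy atoms from the SMILES: 12 C, 3 O.
Implicit hydrogens by atom environment:
  7 × C: 2 H each → 14
  2 × C: 1 H each → 2
  2 × C: no H
  2 × O: no H
  1 × C: 3 H
  1 × O: 1 H
  Total hydrogens = 20.
Molecular formula: C12H20O3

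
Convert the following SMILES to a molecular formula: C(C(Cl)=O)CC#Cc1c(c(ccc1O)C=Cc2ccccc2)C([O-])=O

C20H14ClO4-

Heavy atoms from the SMILES: 20 C, 1 Cl, 4 O.
Implicit hydrogens by atom environment:
  7 × C (aromatic): 1 H each → 7
  5 × C (aromatic): no H
  4 × C: no H
  2 × C: 2 H each → 4
  2 × C: 1 H each → 2
  2 × O: no H
  1 × Cl: no H
  1 × O: 1 H
  1 × O (charge -1): no H
  Total hydrogens = 14.
Net charge -1.
Molecular formula: C20H14ClO4-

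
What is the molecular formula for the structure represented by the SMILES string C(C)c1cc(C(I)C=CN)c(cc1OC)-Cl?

Heavy atoms from the SMILES: 12 C, 1 Cl, 1 I, 1 N, 1 O.
Implicit hydrogens by atom environment:
  4 × C (aromatic): no H
  3 × C: 1 H each → 3
  2 × C: 3 H each → 6
  2 × C (aromatic): 1 H each → 2
  1 × C: 2 H
  1 × Cl: no H
  1 × I: no H
  1 × N: 2 H
  1 × O: no H
  Total hydrogens = 15.
Molecular formula: C12H15ClINO

C12H15ClINO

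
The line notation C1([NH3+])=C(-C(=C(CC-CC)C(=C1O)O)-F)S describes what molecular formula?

C10H15FNO2S+

Heavy atoms from the SMILES: 10 C, 1 F, 1 N, 2 O, 1 S.
Implicit hydrogens by atom environment:
  6 × C (aromatic): no H
  3 × C: 2 H each → 6
  2 × O: 1 H each → 2
  1 × C: 3 H
  1 × F: no H
  1 × N (charge +1): 3 H
  1 × S: 1 H
  Total hydrogens = 15.
Net charge +1.
Molecular formula: C10H15FNO2S+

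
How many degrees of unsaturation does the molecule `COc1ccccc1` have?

Molecular formula from the SMILES: C7H8O.
DoU = (2C + 2 + N − H − X)/2 = (2·7 + 2 + 0 − 8 − 0)/2 = 8/2 = 4.
(Structurally: 1 ring(s) + 3 π bond(s) = 4.)

4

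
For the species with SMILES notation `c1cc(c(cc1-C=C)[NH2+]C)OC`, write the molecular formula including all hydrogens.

C10H14NO+

Heavy atoms from the SMILES: 10 C, 1 N, 1 O.
Implicit hydrogens by atom environment:
  3 × C (aromatic): 1 H each → 3
  3 × C (aromatic): no H
  2 × C: 3 H each → 6
  1 × C: 2 H
  1 × C: 1 H
  1 × N (charge +1): 2 H
  1 × O: no H
  Total hydrogens = 14.
Net charge +1.
Molecular formula: C10H14NO+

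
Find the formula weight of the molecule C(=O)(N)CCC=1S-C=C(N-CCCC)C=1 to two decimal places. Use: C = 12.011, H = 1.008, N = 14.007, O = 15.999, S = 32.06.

Molecular formula: C11H18N2OS.
M = 11×12.011 + 18×1.008 + 2×14.007 + 1×15.999 + 1×32.06 = 226.34 g/mol.

226.34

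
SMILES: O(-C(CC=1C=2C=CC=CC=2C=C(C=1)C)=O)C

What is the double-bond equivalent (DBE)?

Molecular formula from the SMILES: C14H14O2.
DoU = (2C + 2 + N − H − X)/2 = (2·14 + 2 + 0 − 14 − 0)/2 = 16/2 = 8.
(Structurally: 2 ring(s) + 6 π bond(s) = 8.)

8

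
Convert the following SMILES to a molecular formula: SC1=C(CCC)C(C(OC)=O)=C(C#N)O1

C10H11NO3S

Heavy atoms from the SMILES: 10 C, 1 N, 3 O, 1 S.
Implicit hydrogens by atom environment:
  4 × C (aromatic): no H
  2 × C: 3 H each → 6
  2 × C: 2 H each → 4
  2 × C: no H
  2 × O: no H
  1 × N: no H
  1 × O (aromatic): no H
  1 × S: 1 H
  Total hydrogens = 11.
Molecular formula: C10H11NO3S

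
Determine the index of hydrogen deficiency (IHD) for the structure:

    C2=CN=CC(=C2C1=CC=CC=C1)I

8

Molecular formula from the SMILES: C11H8IN.
DoU = (2C + 2 + N − H − X)/2 = (2·11 + 2 + 1 − 8 − 1)/2 = 16/2 = 8.
(Structurally: 2 ring(s) + 6 π bond(s) = 8.)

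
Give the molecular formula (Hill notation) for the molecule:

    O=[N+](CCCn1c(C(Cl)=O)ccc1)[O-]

C8H9ClN2O3

Heavy atoms from the SMILES: 8 C, 1 Cl, 2 N, 3 O.
Implicit hydrogens by atom environment:
  3 × C: 2 H each → 6
  3 × C (aromatic): 1 H each → 3
  2 × O: no H
  1 × C (aromatic): no H
  1 × C: no H
  1 × Cl: no H
  1 × N (aromatic): no H
  1 × N (charge +1): no H
  1 × O (charge -1): no H
  Total hydrogens = 9.
Molecular formula: C8H9ClN2O3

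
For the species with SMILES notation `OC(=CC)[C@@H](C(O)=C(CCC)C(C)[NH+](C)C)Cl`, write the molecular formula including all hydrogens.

Heavy atoms from the SMILES: 13 C, 1 Cl, 1 N, 2 O.
Implicit hydrogens by atom environment:
  5 × C: 3 H each → 15
  3 × C: 1 H each → 3
  3 × C: no H
  2 × C: 2 H each → 4
  2 × O: 1 H each → 2
  1 × Cl: no H
  1 × N (charge +1): 1 H
  Total hydrogens = 25.
Net charge +1.
Molecular formula: C13H25ClNO2+

C13H25ClNO2+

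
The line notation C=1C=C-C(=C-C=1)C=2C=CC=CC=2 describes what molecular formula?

Heavy atoms from the SMILES: 12 C.
Implicit hydrogens by atom environment:
  10 × C (aromatic): 1 H each → 10
  2 × C (aromatic): no H
  Total hydrogens = 10.
Molecular formula: C12H10

C12H10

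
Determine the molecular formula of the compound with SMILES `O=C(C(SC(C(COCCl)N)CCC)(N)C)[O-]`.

C10H20ClN2O3S-

Heavy atoms from the SMILES: 10 C, 1 Cl, 2 N, 3 O, 1 S.
Implicit hydrogens by atom environment:
  4 × C: 2 H each → 8
  2 × C: 3 H each → 6
  2 × C: 1 H each → 2
  2 × C: no H
  2 × N: 2 H each → 4
  2 × O: no H
  1 × Cl: no H
  1 × O (charge -1): no H
  1 × S: no H
  Total hydrogens = 20.
Net charge -1.
Molecular formula: C10H20ClN2O3S-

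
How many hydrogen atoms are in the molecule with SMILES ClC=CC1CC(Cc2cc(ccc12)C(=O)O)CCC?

Hydrogens are implicit in SMILES; fill each atom to its normal valence:
  4 × C: 2 H each → 8
  4 × C: 1 H each → 4
  3 × C (aromatic): 1 H each → 3
  3 × C (aromatic): no H
  1 × C: 3 H
  1 × C: no H
  1 × Cl: no H
  1 × O: 1 H
  1 × O: no H
  Total hydrogens = 19.

19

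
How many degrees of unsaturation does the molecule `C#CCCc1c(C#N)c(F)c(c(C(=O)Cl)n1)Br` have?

9

Molecular formula from the SMILES: C11H5BrClFN2O.
DoU = (2C + 2 + N − H − X)/2 = (2·11 + 2 + 2 − 5 − 3)/2 = 18/2 = 9.
(Structurally: 1 ring(s) + 8 π bond(s) = 9.)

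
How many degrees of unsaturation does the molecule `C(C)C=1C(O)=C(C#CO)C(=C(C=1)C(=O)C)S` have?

Molecular formula from the SMILES: C12H12O3S.
DoU = (2C + 2 + N − H − X)/2 = (2·12 + 2 + 0 − 12 − 0)/2 = 14/2 = 7.
(Structurally: 1 ring(s) + 6 π bond(s) = 7.)

7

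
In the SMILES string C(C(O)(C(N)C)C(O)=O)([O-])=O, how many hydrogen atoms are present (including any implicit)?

8

Hydrogens are implicit in SMILES; fill each atom to its normal valence:
  3 × C: no H
  2 × O: 1 H each → 2
  2 × O: no H
  1 × C: 3 H
  1 × C: 1 H
  1 × N: 2 H
  1 × O (charge -1): no H
  Total hydrogens = 8.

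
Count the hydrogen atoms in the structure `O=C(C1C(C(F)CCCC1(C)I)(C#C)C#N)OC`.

15

Hydrogens are implicit in SMILES; fill each atom to its normal valence:
  5 × C: no H
  3 × C: 2 H each → 6
  3 × C: 1 H each → 3
  2 × C: 3 H each → 6
  2 × O: no H
  1 × F: no H
  1 × I: no H
  1 × N: no H
  Total hydrogens = 15.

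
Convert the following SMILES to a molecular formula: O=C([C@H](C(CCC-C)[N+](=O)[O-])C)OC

Heavy atoms from the SMILES: 9 C, 1 N, 4 O.
Implicit hydrogens by atom environment:
  3 × C: 3 H each → 9
  3 × C: 2 H each → 6
  3 × O: no H
  2 × C: 1 H each → 2
  1 × C: no H
  1 × N (charge +1): no H
  1 × O (charge -1): no H
  Total hydrogens = 17.
Molecular formula: C9H17NO4

C9H17NO4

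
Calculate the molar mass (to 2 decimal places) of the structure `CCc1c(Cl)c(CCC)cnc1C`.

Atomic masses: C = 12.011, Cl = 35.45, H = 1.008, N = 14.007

Molecular formula: C11H16ClN.
M = 11×12.011 + 1×35.45 + 16×1.008 + 1×14.007 = 197.71 g/mol.

197.71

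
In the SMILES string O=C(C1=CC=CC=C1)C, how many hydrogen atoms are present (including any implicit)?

8

Hydrogens are implicit in SMILES; fill each atom to its normal valence:
  5 × C (aromatic): 1 H each → 5
  1 × C: 3 H
  1 × C (aromatic): no H
  1 × C: no H
  1 × O: no H
  Total hydrogens = 8.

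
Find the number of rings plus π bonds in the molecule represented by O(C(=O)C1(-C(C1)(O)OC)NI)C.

Molecular formula from the SMILES: C6H10INO4.
DoU = (2C + 2 + N − H − X)/2 = (2·6 + 2 + 1 − 10 − 1)/2 = 4/2 = 2.
(Structurally: 1 ring(s) + 1 π bond(s) = 2.)

2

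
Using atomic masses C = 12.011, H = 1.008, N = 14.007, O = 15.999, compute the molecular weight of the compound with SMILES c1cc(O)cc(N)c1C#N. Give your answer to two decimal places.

Molecular formula: C7H6N2O.
M = 7×12.011 + 6×1.008 + 2×14.007 + 1×15.999 = 134.14 g/mol.

134.14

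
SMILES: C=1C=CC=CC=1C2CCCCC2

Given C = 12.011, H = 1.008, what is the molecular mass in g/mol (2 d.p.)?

Molecular formula: C12H16.
M = 12×12.011 + 16×1.008 = 160.26 g/mol.

160.26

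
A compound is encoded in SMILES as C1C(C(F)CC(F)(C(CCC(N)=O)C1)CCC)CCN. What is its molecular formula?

Heavy atoms from the SMILES: 15 C, 2 F, 2 N, 1 O.
Implicit hydrogens by atom environment:
  9 × C: 2 H each → 18
  3 × C: 1 H each → 3
  2 × C: no H
  2 × F: no H
  2 × N: 2 H each → 4
  1 × C: 3 H
  1 × O: no H
  Total hydrogens = 28.
Molecular formula: C15H28F2N2O

C15H28F2N2O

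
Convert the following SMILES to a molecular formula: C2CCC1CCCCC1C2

Heavy atoms from the SMILES: 10 C.
Implicit hydrogens by atom environment:
  8 × C: 2 H each → 16
  2 × C: 1 H each → 2
  Total hydrogens = 18.
Molecular formula: C10H18

C10H18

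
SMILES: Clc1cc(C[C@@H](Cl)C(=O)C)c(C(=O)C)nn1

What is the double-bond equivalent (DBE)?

6

Molecular formula from the SMILES: C10H10Cl2N2O2.
DoU = (2C + 2 + N − H − X)/2 = (2·10 + 2 + 2 − 10 − 2)/2 = 12/2 = 6.
(Structurally: 1 ring(s) + 5 π bond(s) = 6.)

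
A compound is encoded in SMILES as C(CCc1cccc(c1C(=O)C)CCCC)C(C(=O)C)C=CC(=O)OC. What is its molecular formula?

Heavy atoms from the SMILES: 22 C, 4 O.
Implicit hydrogens by atom environment:
  6 × C: 2 H each → 12
  4 × C: 3 H each → 12
  4 × O: no H
  3 × C (aromatic): 1 H each → 3
  3 × C: 1 H each → 3
  3 × C (aromatic): no H
  3 × C: no H
  Total hydrogens = 30.
Molecular formula: C22H30O4

C22H30O4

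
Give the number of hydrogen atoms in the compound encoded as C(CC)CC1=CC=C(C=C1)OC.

16

Hydrogens are implicit in SMILES; fill each atom to its normal valence:
  4 × C (aromatic): 1 H each → 4
  3 × C: 2 H each → 6
  2 × C: 3 H each → 6
  2 × C (aromatic): no H
  1 × O: no H
  Total hydrogens = 16.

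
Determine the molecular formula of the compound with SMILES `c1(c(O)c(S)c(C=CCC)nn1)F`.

Heavy atoms from the SMILES: 8 C, 1 F, 2 N, 1 O, 1 S.
Implicit hydrogens by atom environment:
  4 × C (aromatic): no H
  2 × C: 1 H each → 2
  2 × N (aromatic): no H
  1 × C: 3 H
  1 × C: 2 H
  1 × F: no H
  1 × O: 1 H
  1 × S: 1 H
  Total hydrogens = 9.
Molecular formula: C8H9FN2OS

C8H9FN2OS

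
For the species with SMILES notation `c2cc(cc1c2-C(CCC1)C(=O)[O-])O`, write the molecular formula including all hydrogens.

Heavy atoms from the SMILES: 11 C, 3 O.
Implicit hydrogens by atom environment:
  3 × C: 2 H each → 6
  3 × C (aromatic): 1 H each → 3
  3 × C (aromatic): no H
  1 × C: 1 H
  1 × C: no H
  1 × O: 1 H
  1 × O: no H
  1 × O (charge -1): no H
  Total hydrogens = 11.
Net charge -1.
Molecular formula: C11H11O3-

C11H11O3-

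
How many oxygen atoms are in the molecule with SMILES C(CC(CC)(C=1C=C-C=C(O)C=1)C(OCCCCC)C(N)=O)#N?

3

The symbol for oxygen appears 3 times in the SMILES.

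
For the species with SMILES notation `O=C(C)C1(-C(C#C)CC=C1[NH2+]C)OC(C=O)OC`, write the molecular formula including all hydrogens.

Heavy atoms from the SMILES: 13 C, 1 N, 4 O.
Implicit hydrogens by atom environment:
  5 × C: 1 H each → 5
  4 × C: no H
  4 × O: no H
  3 × C: 3 H each → 9
  1 × C: 2 H
  1 × N (charge +1): 2 H
  Total hydrogens = 18.
Net charge +1.
Molecular formula: C13H18NO4+

C13H18NO4+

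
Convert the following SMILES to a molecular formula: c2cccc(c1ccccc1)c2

C12H10

Heavy atoms from the SMILES: 12 C.
Implicit hydrogens by atom environment:
  10 × C (aromatic): 1 H each → 10
  2 × C (aromatic): no H
  Total hydrogens = 10.
Molecular formula: C12H10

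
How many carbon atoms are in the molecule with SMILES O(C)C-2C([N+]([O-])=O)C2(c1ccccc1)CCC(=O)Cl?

The symbol for carbon appears 13 times in the SMILES. Lowercase c denotes aromatic carbon and counts toward C.

13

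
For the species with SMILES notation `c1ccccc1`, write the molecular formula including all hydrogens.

C6H6

Heavy atoms from the SMILES: 6 C.
Implicit hydrogens by atom environment:
  6 × C (aromatic): 1 H each → 6
  Total hydrogens = 6.
Molecular formula: C6H6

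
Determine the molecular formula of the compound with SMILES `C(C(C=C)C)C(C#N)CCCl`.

Heavy atoms from the SMILES: 9 C, 1 Cl, 1 N.
Implicit hydrogens by atom environment:
  4 × C: 2 H each → 8
  3 × C: 1 H each → 3
  1 × C: 3 H
  1 × C: no H
  1 × Cl: no H
  1 × N: no H
  Total hydrogens = 14.
Molecular formula: C9H14ClN

C9H14ClN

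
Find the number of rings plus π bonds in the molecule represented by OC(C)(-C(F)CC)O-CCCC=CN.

Molecular formula from the SMILES: C10H20FNO2.
DoU = (2C + 2 + N − H − X)/2 = (2·10 + 2 + 1 − 20 − 1)/2 = 2/2 = 1.
(Structurally: 0 ring(s) + 1 π bond(s) = 1.)

1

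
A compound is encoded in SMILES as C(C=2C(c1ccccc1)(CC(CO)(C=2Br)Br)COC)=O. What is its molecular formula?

Heavy atoms from the SMILES: 2 Br, 15 C, 3 O.
Implicit hydrogens by atom environment:
  5 × C (aromatic): 1 H each → 5
  4 × C: no H
  3 × C: 2 H each → 6
  2 × Br: no H
  2 × O: no H
  1 × C: 3 H
  1 × C: 1 H
  1 × C (aromatic): no H
  1 × O: 1 H
  Total hydrogens = 16.
Molecular formula: C15H16Br2O3

C15H16Br2O3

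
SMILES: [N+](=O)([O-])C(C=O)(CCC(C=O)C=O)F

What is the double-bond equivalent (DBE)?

Molecular formula from the SMILES: C7H8FNO5.
DoU = (2C + 2 + N − H − X)/2 = (2·7 + 2 + 1 − 8 − 1)/2 = 8/2 = 4.
(Structurally: 0 ring(s) + 4 π bond(s) = 4.)

4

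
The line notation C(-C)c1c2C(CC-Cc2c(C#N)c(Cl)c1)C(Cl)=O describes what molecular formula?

Heavy atoms from the SMILES: 14 C, 2 Cl, 1 N, 1 O.
Implicit hydrogens by atom environment:
  5 × C (aromatic): no H
  4 × C: 2 H each → 8
  2 × C: no H
  2 × Cl: no H
  1 × C: 3 H
  1 × C (aromatic): 1 H
  1 × C: 1 H
  1 × N: no H
  1 × O: no H
  Total hydrogens = 13.
Molecular formula: C14H13Cl2NO

C14H13Cl2NO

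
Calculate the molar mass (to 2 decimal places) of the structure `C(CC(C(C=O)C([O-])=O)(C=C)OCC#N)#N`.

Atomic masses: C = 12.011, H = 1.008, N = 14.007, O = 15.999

221.19

Molecular formula: C10H9N2O4-.
M = 10×12.011 + 9×1.008 + 2×14.007 + 4×15.999 = 221.19 g/mol.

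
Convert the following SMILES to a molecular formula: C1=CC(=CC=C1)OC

C7H8O

Heavy atoms from the SMILES: 7 C, 1 O.
Implicit hydrogens by atom environment:
  5 × C (aromatic): 1 H each → 5
  1 × C: 3 H
  1 × C (aromatic): no H
  1 × O: no H
  Total hydrogens = 8.
Molecular formula: C7H8O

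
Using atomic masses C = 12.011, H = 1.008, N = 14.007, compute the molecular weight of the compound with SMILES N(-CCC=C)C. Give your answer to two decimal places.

Molecular formula: C5H11N.
M = 5×12.011 + 11×1.008 + 1×14.007 = 85.15 g/mol.

85.15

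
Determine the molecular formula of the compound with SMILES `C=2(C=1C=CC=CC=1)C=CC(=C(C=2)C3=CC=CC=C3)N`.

Heavy atoms from the SMILES: 18 C, 1 N.
Implicit hydrogens by atom environment:
  13 × C (aromatic): 1 H each → 13
  5 × C (aromatic): no H
  1 × N: 2 H
  Total hydrogens = 15.
Molecular formula: C18H15N

C18H15N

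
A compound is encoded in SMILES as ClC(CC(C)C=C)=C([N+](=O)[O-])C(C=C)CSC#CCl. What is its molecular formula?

C13H15Cl2NO2S

Heavy atoms from the SMILES: 13 C, 2 Cl, 1 N, 2 O, 1 S.
Implicit hydrogens by atom environment:
  4 × C: 2 H each → 8
  4 × C: 1 H each → 4
  4 × C: no H
  2 × Cl: no H
  1 × C: 3 H
  1 × N (charge +1): no H
  1 × O: no H
  1 × O (charge -1): no H
  1 × S: no H
  Total hydrogens = 15.
Molecular formula: C13H15Cl2NO2S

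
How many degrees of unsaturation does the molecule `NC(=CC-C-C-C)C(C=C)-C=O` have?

3

Molecular formula from the SMILES: C10H17NO.
DoU = (2C + 2 + N − H − X)/2 = (2·10 + 2 + 1 − 17 − 0)/2 = 6/2 = 3.
(Structurally: 0 ring(s) + 3 π bond(s) = 3.)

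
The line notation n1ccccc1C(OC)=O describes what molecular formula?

Heavy atoms from the SMILES: 7 C, 1 N, 2 O.
Implicit hydrogens by atom environment:
  4 × C (aromatic): 1 H each → 4
  2 × O: no H
  1 × C: 3 H
  1 × C (aromatic): no H
  1 × C: no H
  1 × N (aromatic): no H
  Total hydrogens = 7.
Molecular formula: C7H7NO2

C7H7NO2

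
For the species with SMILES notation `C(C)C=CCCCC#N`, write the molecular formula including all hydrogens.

Heavy atoms from the SMILES: 8 C, 1 N.
Implicit hydrogens by atom environment:
  4 × C: 2 H each → 8
  2 × C: 1 H each → 2
  1 × C: 3 H
  1 × C: no H
  1 × N: no H
  Total hydrogens = 13.
Molecular formula: C8H13N

C8H13N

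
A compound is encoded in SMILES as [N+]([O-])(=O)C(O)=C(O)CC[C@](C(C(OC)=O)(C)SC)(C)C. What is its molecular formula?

C12H21NO6S

Heavy atoms from the SMILES: 12 C, 1 N, 6 O, 1 S.
Implicit hydrogens by atom environment:
  5 × C: 3 H each → 15
  5 × C: no H
  3 × O: no H
  2 × C: 2 H each → 4
  2 × O: 1 H each → 2
  1 × N (charge +1): no H
  1 × O (charge -1): no H
  1 × S: no H
  Total hydrogens = 21.
Molecular formula: C12H21NO6S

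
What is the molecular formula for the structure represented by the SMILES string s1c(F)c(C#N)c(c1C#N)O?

C6HFN2OS

Heavy atoms from the SMILES: 6 C, 1 F, 2 N, 1 O, 1 S.
Implicit hydrogens by atom environment:
  4 × C (aromatic): no H
  2 × C: no H
  2 × N: no H
  1 × F: no H
  1 × O: 1 H
  1 × S (aromatic): no H
  Total hydrogens = 1.
Molecular formula: C6HFN2OS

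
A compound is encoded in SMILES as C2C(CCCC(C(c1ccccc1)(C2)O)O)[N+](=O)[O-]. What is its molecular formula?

C14H19NO4

Heavy atoms from the SMILES: 14 C, 1 N, 4 O.
Implicit hydrogens by atom environment:
  5 × C: 2 H each → 10
  5 × C (aromatic): 1 H each → 5
  2 × C: 1 H each → 2
  2 × O: 1 H each → 2
  1 × C: no H
  1 × C (aromatic): no H
  1 × N (charge +1): no H
  1 × O: no H
  1 × O (charge -1): no H
  Total hydrogens = 19.
Molecular formula: C14H19NO4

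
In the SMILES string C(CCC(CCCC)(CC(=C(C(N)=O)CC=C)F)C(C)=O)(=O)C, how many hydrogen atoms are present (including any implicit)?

Hydrogens are implicit in SMILES; fill each atom to its normal valence:
  8 × C: 2 H each → 16
  6 × C: no H
  3 × C: 3 H each → 9
  3 × O: no H
  1 × C: 1 H
  1 × F: no H
  1 × N: 2 H
  Total hydrogens = 28.

28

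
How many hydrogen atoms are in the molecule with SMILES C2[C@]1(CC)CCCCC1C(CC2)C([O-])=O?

21

Hydrogens are implicit in SMILES; fill each atom to its normal valence:
  8 × C: 2 H each → 16
  2 × C: 1 H each → 2
  2 × C: no H
  1 × C: 3 H
  1 × O: no H
  1 × O (charge -1): no H
  Total hydrogens = 21.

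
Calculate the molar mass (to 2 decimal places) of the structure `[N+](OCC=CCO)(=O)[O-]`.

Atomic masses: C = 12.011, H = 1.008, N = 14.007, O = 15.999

133.10

Molecular formula: C4H7NO4.
M = 4×12.011 + 7×1.008 + 1×14.007 + 4×15.999 = 133.10 g/mol.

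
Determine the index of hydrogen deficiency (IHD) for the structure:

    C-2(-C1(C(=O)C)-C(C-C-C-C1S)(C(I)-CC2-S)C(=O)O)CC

4

Molecular formula from the SMILES: C15H23IO3S2.
DoU = (2C + 2 + N − H − X)/2 = (2·15 + 2 + 0 − 23 − 1)/2 = 8/2 = 4.
(Structurally: 2 ring(s) + 2 π bond(s) = 4.)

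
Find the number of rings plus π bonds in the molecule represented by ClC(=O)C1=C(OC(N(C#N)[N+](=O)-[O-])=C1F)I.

Molecular formula from the SMILES: C6ClFIN3O4.
DoU = (2C + 2 + N − H − X)/2 = (2·6 + 2 + 3 − 0 − 3)/2 = 14/2 = 7.
(Structurally: 1 ring(s) + 6 π bond(s) = 7.)

7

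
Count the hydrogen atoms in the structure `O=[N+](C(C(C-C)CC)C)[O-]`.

Hydrogens are implicit in SMILES; fill each atom to its normal valence:
  3 × C: 3 H each → 9
  2 × C: 2 H each → 4
  2 × C: 1 H each → 2
  1 × N (charge +1): no H
  1 × O: no H
  1 × O (charge -1): no H
  Total hydrogens = 15.

15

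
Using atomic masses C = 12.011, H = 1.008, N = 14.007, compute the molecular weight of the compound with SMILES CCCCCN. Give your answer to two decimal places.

87.17

Molecular formula: C5H13N.
M = 5×12.011 + 13×1.008 + 1×14.007 = 87.17 g/mol.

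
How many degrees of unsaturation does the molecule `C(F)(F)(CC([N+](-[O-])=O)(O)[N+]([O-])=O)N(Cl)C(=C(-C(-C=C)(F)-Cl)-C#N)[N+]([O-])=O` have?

Molecular formula from the SMILES: C9H6Cl2F3N5O7.
DoU = (2C + 2 + N − H − X)/2 = (2·9 + 2 + 5 − 6 − 5)/2 = 14/2 = 7.
(Structurally: 0 ring(s) + 7 π bond(s) = 7.)

7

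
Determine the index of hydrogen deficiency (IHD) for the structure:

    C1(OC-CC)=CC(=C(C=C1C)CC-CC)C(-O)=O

5

Molecular formula from the SMILES: C15H22O3.
DoU = (2C + 2 + N − H − X)/2 = (2·15 + 2 + 0 − 22 − 0)/2 = 10/2 = 5.
(Structurally: 1 ring(s) + 4 π bond(s) = 5.)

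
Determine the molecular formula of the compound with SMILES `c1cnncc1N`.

Heavy atoms from the SMILES: 4 C, 3 N.
Implicit hydrogens by atom environment:
  3 × C (aromatic): 1 H each → 3
  2 × N (aromatic): no H
  1 × C (aromatic): no H
  1 × N: 2 H
  Total hydrogens = 5.
Molecular formula: C4H5N3

C4H5N3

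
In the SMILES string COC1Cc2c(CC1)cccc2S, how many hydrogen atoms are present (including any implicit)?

Hydrogens are implicit in SMILES; fill each atom to its normal valence:
  3 × C: 2 H each → 6
  3 × C (aromatic): 1 H each → 3
  3 × C (aromatic): no H
  1 × C: 3 H
  1 × C: 1 H
  1 × O: no H
  1 × S: 1 H
  Total hydrogens = 14.

14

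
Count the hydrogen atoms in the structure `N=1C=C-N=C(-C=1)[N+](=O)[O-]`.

Hydrogens are implicit in SMILES; fill each atom to its normal valence:
  3 × C (aromatic): 1 H each → 3
  2 × N (aromatic): no H
  1 × C (aromatic): no H
  1 × N (charge +1): no H
  1 × O: no H
  1 × O (charge -1): no H
  Total hydrogens = 3.

3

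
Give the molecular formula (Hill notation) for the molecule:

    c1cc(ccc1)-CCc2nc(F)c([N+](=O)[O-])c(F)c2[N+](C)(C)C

C16H18F2N3O2+

Heavy atoms from the SMILES: 16 C, 2 F, 3 N, 2 O.
Implicit hydrogens by atom environment:
  6 × C (aromatic): no H
  5 × C (aromatic): 1 H each → 5
  3 × C: 3 H each → 9
  2 × C: 2 H each → 4
  2 × F: no H
  2 × N (charge +1): no H
  1 × N (aromatic): no H
  1 × O: no H
  1 × O (charge -1): no H
  Total hydrogens = 18.
Net charge +1.
Molecular formula: C16H18F2N3O2+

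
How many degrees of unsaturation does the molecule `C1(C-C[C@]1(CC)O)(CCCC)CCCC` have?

Molecular formula from the SMILES: C14H28O.
DoU = (2C + 2 + N − H − X)/2 = (2·14 + 2 + 0 − 28 − 0)/2 = 2/2 = 1.
(Structurally: 1 ring(s) + 0 π bond(s) = 1.)

1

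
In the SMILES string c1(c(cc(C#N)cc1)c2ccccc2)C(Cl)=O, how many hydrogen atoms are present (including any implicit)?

8

Hydrogens are implicit in SMILES; fill each atom to its normal valence:
  8 × C (aromatic): 1 H each → 8
  4 × C (aromatic): no H
  2 × C: no H
  1 × Cl: no H
  1 × N: no H
  1 × O: no H
  Total hydrogens = 8.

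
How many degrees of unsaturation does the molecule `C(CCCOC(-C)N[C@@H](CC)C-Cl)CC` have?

Molecular formula from the SMILES: C12H26ClNO.
DoU = (2C + 2 + N − H − X)/2 = (2·12 + 2 + 1 − 26 − 1)/2 = 0/2 = 0.
(Structurally: 0 ring(s) + 0 π bond(s) = 0.)

0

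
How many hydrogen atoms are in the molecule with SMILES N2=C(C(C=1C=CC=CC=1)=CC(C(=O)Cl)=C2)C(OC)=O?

10

Hydrogens are implicit in SMILES; fill each atom to its normal valence:
  7 × C (aromatic): 1 H each → 7
  4 × C (aromatic): no H
  3 × O: no H
  2 × C: no H
  1 × C: 3 H
  1 × Cl: no H
  1 × N (aromatic): no H
  Total hydrogens = 10.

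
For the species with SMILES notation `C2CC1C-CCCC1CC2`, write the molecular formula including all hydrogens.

C10H18

Heavy atoms from the SMILES: 10 C.
Implicit hydrogens by atom environment:
  8 × C: 2 H each → 16
  2 × C: 1 H each → 2
  Total hydrogens = 18.
Molecular formula: C10H18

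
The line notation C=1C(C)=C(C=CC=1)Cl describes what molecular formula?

Heavy atoms from the SMILES: 7 C, 1 Cl.
Implicit hydrogens by atom environment:
  4 × C (aromatic): 1 H each → 4
  2 × C (aromatic): no H
  1 × C: 3 H
  1 × Cl: no H
  Total hydrogens = 7.
Molecular formula: C7H7Cl

C7H7Cl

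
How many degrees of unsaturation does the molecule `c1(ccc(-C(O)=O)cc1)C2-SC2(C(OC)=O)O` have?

Molecular formula from the SMILES: C11H10O5S.
DoU = (2C + 2 + N − H − X)/2 = (2·11 + 2 + 0 − 10 − 0)/2 = 14/2 = 7.
(Structurally: 2 ring(s) + 5 π bond(s) = 7.)

7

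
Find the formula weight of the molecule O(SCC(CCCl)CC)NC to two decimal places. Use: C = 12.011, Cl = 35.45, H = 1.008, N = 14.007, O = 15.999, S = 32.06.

197.72

Molecular formula: C7H16ClNOS.
M = 7×12.011 + 1×35.45 + 16×1.008 + 1×14.007 + 1×15.999 + 1×32.06 = 197.72 g/mol.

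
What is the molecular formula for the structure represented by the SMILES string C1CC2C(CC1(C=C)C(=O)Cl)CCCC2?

Heavy atoms from the SMILES: 13 C, 1 Cl, 1 O.
Implicit hydrogens by atom environment:
  8 × C: 2 H each → 16
  3 × C: 1 H each → 3
  2 × C: no H
  1 × Cl: no H
  1 × O: no H
  Total hydrogens = 19.
Molecular formula: C13H19ClO

C13H19ClO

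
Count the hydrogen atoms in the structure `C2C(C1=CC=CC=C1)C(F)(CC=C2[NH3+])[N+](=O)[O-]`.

14

Hydrogens are implicit in SMILES; fill each atom to its normal valence:
  5 × C (aromatic): 1 H each → 5
  2 × C: 2 H each → 4
  2 × C: 1 H each → 2
  2 × C: no H
  1 × C (aromatic): no H
  1 × F: no H
  1 × N (charge +1): 3 H
  1 × N (charge +1): no H
  1 × O: no H
  1 × O (charge -1): no H
  Total hydrogens = 14.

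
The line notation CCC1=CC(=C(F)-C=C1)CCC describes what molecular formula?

C11H15F

Heavy atoms from the SMILES: 11 C, 1 F.
Implicit hydrogens by atom environment:
  3 × C: 2 H each → 6
  3 × C (aromatic): 1 H each → 3
  3 × C (aromatic): no H
  2 × C: 3 H each → 6
  1 × F: no H
  Total hydrogens = 15.
Molecular formula: C11H15F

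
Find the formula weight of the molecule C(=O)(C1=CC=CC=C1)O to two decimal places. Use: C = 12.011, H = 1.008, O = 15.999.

Molecular formula: C7H6O2.
M = 7×12.011 + 6×1.008 + 2×15.999 = 122.12 g/mol.

122.12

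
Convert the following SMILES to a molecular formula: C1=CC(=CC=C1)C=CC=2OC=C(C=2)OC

C13H12O2

Heavy atoms from the SMILES: 13 C, 2 O.
Implicit hydrogens by atom environment:
  7 × C (aromatic): 1 H each → 7
  3 × C (aromatic): no H
  2 × C: 1 H each → 2
  1 × C: 3 H
  1 × O (aromatic): no H
  1 × O: no H
  Total hydrogens = 12.
Molecular formula: C13H12O2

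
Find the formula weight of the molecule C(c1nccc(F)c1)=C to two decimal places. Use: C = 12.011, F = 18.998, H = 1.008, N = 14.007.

Molecular formula: C7H6FN.
M = 7×12.011 + 1×18.998 + 6×1.008 + 1×14.007 = 123.13 g/mol.

123.13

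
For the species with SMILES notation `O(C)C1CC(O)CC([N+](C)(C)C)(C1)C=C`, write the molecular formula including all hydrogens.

Heavy atoms from the SMILES: 12 C, 1 N, 2 O.
Implicit hydrogens by atom environment:
  4 × C: 3 H each → 12
  4 × C: 2 H each → 8
  3 × C: 1 H each → 3
  1 × C: no H
  1 × N (charge +1): no H
  1 × O: 1 H
  1 × O: no H
  Total hydrogens = 24.
Net charge +1.
Molecular formula: C12H24NO2+

C12H24NO2+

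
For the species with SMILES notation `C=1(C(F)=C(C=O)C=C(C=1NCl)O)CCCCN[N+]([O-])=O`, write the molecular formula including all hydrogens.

Heavy atoms from the SMILES: 11 C, 1 Cl, 1 F, 3 N, 4 O.
Implicit hydrogens by atom environment:
  5 × C (aromatic): no H
  4 × C: 2 H each → 8
  2 × N: 1 H each → 2
  2 × O: no H
  1 × C (aromatic): 1 H
  1 × C: 1 H
  1 × Cl: no H
  1 × F: no H
  1 × N (charge +1): no H
  1 × O: 1 H
  1 × O (charge -1): no H
  Total hydrogens = 13.
Molecular formula: C11H13ClFN3O4

C11H13ClFN3O4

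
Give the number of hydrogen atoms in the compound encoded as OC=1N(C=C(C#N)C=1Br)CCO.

Hydrogens are implicit in SMILES; fill each atom to its normal valence:
  3 × C (aromatic): no H
  2 × C: 2 H each → 4
  2 × O: 1 H each → 2
  1 × Br: no H
  1 × C (aromatic): 1 H
  1 × C: no H
  1 × N (aromatic): no H
  1 × N: no H
  Total hydrogens = 7.

7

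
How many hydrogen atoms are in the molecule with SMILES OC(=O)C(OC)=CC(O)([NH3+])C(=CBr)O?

Hydrogens are implicit in SMILES; fill each atom to its normal valence:
  4 × C: no H
  3 × O: 1 H each → 3
  2 × C: 1 H each → 2
  2 × O: no H
  1 × Br: no H
  1 × C: 3 H
  1 × N (charge +1): 3 H
  Total hydrogens = 11.

11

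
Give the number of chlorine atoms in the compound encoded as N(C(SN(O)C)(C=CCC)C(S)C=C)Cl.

The symbol for chlorine appears 1 time in the SMILES.

1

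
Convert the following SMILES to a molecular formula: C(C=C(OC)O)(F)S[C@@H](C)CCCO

Heavy atoms from the SMILES: 9 C, 1 F, 3 O, 1 S.
Implicit hydrogens by atom environment:
  3 × C: 2 H each → 6
  3 × C: 1 H each → 3
  2 × C: 3 H each → 6
  2 × O: 1 H each → 2
  1 × C: no H
  1 × F: no H
  1 × O: no H
  1 × S: no H
  Total hydrogens = 17.
Molecular formula: C9H17FO3S

C9H17FO3S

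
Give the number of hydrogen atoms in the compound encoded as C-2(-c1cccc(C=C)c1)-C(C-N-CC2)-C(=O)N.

Hydrogens are implicit in SMILES; fill each atom to its normal valence:
  4 × C: 2 H each → 8
  4 × C (aromatic): 1 H each → 4
  3 × C: 1 H each → 3
  2 × C (aromatic): no H
  1 × C: no H
  1 × N: 2 H
  1 × N: 1 H
  1 × O: no H
  Total hydrogens = 18.

18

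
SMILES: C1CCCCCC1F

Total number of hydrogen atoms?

Hydrogens are implicit in SMILES; fill each atom to its normal valence:
  6 × C: 2 H each → 12
  1 × C: 1 H
  1 × F: no H
  Total hydrogens = 13.

13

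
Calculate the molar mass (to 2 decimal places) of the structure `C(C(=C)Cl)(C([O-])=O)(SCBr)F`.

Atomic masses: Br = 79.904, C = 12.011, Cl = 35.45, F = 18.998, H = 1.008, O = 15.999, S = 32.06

Molecular formula: C5H4BrClFO2S-.
M = 1×79.904 + 5×12.011 + 1×35.45 + 1×18.998 + 4×1.008 + 2×15.999 + 1×32.06 = 262.50 g/mol.

262.50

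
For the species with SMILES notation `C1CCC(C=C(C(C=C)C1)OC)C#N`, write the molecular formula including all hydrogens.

C12H17NO

Heavy atoms from the SMILES: 12 C, 1 N, 1 O.
Implicit hydrogens by atom environment:
  5 × C: 2 H each → 10
  4 × C: 1 H each → 4
  2 × C: no H
  1 × C: 3 H
  1 × N: no H
  1 × O: no H
  Total hydrogens = 17.
Molecular formula: C12H17NO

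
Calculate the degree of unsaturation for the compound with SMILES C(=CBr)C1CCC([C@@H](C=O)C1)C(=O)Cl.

4

Molecular formula from the SMILES: C10H12BrClO2.
DoU = (2C + 2 + N − H − X)/2 = (2·10 + 2 + 0 − 12 − 2)/2 = 8/2 = 4.
(Structurally: 1 ring(s) + 3 π bond(s) = 4.)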